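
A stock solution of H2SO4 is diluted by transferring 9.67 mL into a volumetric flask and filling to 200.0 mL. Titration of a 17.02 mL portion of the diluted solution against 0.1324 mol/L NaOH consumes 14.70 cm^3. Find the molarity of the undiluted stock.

1.18 M

n(NaOH) = 0.1324 x 0.01470 = 0.001946 mol.
n(H2SO4) in the aliquot = 0.001946 x 1/2 = 0.0009731 mol.
[diluted H2SO4] = 0.0009731 / 0.01702 = 0.05718 M.
Dilution factor = 200.0/9.670 = 20.68, so [stock] = 0.05718 x 20.68 = 1.18 M.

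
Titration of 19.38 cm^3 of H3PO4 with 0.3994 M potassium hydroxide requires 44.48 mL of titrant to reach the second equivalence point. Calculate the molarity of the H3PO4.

n(KOH) = 0.3994 x 0.04448 = 0.01777 mol.
At the second equivalence point, 2 mol OH^- react per mol H3PO4, so n(H3PO4) = 0.01777 / 2 = 0.008883 mol.
[H3PO4] = 0.008883 / 0.01938 L = 0.458 M.

0.458 M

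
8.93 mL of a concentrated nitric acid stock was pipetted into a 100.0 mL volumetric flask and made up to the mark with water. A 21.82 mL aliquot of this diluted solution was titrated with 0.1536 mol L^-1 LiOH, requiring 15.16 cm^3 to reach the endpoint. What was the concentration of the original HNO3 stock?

n(LiOH) = 0.1536 x 0.01516 = 0.002329 mol.
n(HNO3) in the aliquot = 0.002329 mol.
[diluted HNO3] = 0.002329 / 0.02182 = 0.1067 M.
Dilution factor = 100.0/8.930 = 11.20, so [stock] = 0.1067 x 11.20 = 1.20 M.

1.20 M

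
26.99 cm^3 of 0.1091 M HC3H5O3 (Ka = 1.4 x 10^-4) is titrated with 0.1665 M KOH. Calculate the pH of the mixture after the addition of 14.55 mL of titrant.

Initial n(HC3H5O3) = 0.1091 x 0.02699 = 0.002945 mol.
n(KOH) added = 0.1665 x 0.01455 = 0.002423 mol, converting that many moles of HC3H5O3 to C3H5O3-.
Remaining n(HC3H5O3) = 0.0005220 mol; n(C3H5O3-) = 0.002423 mol.
By Henderson-Hasselbalch, pH = pKa + log([A^-]/[HA]) = 3.85 + log(0.002423/0.0005220) = 3.85 + (+0.67) = 4.52.

4.52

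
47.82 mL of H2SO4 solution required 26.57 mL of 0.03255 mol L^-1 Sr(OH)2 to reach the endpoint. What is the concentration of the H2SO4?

0.0181 M

n(Sr(OH)2) delivered = 0.03255 x 0.02657 = 0.0008649 mol.
For a 1:1 reaction, n(H2SO4) = 0.0008649 mol.
[H2SO4] = 0.0008649 mol / 0.04782 L = 0.0181 M.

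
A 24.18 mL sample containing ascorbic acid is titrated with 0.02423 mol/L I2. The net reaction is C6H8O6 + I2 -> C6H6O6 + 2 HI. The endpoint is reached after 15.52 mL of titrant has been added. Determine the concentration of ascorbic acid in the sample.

n(I2) = 0.02423 x 0.01552 = 0.0003760 mol.
From the balanced equation, 1 mol I2 reacts with 1 mol ascorbic acid, so n(ascorbic acid) = 0.0003760 x 1/1 = 0.0003760 mol.
[ascorbic acid] = 0.0003760 / 0.02418 L = 0.0156 M.

0.0156 M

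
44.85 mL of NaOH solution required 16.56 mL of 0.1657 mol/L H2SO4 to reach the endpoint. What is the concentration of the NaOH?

0.122 M

n(H2SO4) delivered = 0.1657 x 0.01656 = 0.002744 mol.
The reaction is 2 NaOH + 1 H2SO4, so n(NaOH) = 0.002744 x 2/1 = 0.005488 mol.
[NaOH] = 0.005488 mol / 0.04485 L = 0.122 M.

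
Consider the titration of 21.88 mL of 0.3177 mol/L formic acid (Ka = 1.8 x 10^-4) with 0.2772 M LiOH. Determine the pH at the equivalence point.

n(HCOOH) = 0.3177 x 0.02188 = 0.006951 mol; V(LiOH) at equivalence = 0.006951/0.2772 = 0.02508 L.
At equivalence all the acid is converted to HCOO-; total volume = 0.02188 + 0.02508 = 0.04696 L, so [HCOO-] = 0.006951/0.04696 = 0.1480 M.
Kb = Kw/Ka = 1.0e-14 / 1.8 x 10^-4 = 5.56e-11.
[OH^-] = sqrt(Kb x [HCOO-]) = sqrt(5.56e-11 x 0.1480) = 2.87e-6 M.
pOH = 5.54, so pH = 14.00 - 5.54 = 8.46.

8.46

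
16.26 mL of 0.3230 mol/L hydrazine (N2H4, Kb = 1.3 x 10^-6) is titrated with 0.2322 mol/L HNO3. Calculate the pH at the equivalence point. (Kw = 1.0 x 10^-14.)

n(N2H4) = 0.3230 x 0.01626 = 0.005252 mol; V(HNO3) at equivalence = 0.005252/0.2322 = 0.02262 L.
At equivalence the base is fully converted to N2H5+; total volume = 0.03888 L, so [N2H5+] = 0.005252/0.03888 = 0.1351 M.
Ka(N2H5+) = Kw/Kb = 1.0e-14 / 1.3 x 10^-6 = 7.69e-9.
[H^+] = sqrt(Ka x [N2H5+]) = sqrt(7.69e-9 x 0.1351) = 3.22e-5 M.
pH = -log(3.22e-5) = 4.49.

4.49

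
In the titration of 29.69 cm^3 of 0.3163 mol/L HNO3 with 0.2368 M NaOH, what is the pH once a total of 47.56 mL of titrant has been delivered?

12.38

n(acid) = 0.3163 x 0.02969 = 0.009391 mol; n(NaOH) added = 0.2368 x 0.04756 = 0.01126 mol.
Base is in excess by 0.01126 - 0.009391 = 0.001871 mol in a total volume of 0.07725 L.
[OH^-] = 0.001871/0.07725 = 0.02422 M, so pOH = 1.62 and pH = 14.00 - 1.62 = 12.38.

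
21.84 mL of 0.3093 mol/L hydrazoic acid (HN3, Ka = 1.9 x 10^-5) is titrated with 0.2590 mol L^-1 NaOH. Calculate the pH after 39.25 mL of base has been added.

12.75

n(acid) = 0.3093 x 0.02184 = 0.006755 mol; n(NaOH) added = 0.2590 x 0.03925 = 0.01017 mol.
Base is in excess by 0.01017 - 0.006755 = 0.003411 mol in a total volume of 0.06109 L.
[OH^-] = 0.003411/0.06109 = 0.05583 M, so pOH = 1.25 and pH = 14.00 - 1.25 = 12.75.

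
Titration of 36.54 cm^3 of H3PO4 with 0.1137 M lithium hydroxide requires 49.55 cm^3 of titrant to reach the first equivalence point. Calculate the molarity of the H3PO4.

n(LiOH) = 0.1137 x 0.04955 = 0.005634 mol.
At the first equivalence point, 1 mol OH^- react per mol H3PO4, so n(H3PO4) = 0.005634 / 1 = 0.005634 mol.
[H3PO4] = 0.005634 / 0.03654 L = 0.154 M.

0.154 M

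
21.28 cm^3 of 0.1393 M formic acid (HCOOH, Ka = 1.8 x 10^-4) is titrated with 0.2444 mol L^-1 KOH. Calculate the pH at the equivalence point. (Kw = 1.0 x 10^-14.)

8.35

n(HCOOH) = 0.1393 x 0.02128 = 0.002964 mol; V(KOH) at equivalence = 0.002964/0.2444 = 0.01213 L.
At equivalence all the acid is converted to HCOO-; total volume = 0.02128 + 0.01213 = 0.03341 L, so [HCOO-] = 0.002964/0.03341 = 0.08873 M.
Kb = Kw/Ka = 1.0e-14 / 1.8 x 10^-4 = 5.56e-11.
[OH^-] = sqrt(Kb x [HCOO-]) = sqrt(5.56e-11 x 0.08873) = 2.22e-6 M.
pOH = 5.65, so pH = 14.00 - 5.65 = 8.35.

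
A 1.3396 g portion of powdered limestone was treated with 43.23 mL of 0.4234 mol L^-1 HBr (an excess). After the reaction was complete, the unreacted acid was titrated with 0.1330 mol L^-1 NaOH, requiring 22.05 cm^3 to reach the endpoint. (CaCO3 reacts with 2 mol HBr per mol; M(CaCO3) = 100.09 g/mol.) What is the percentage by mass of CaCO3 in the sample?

57.4%

Total n(HBr) added = 0.4234 x 0.04323 = 0.01830 mol.
n(NaOH) used = 0.1330 x 0.02205 = 0.002933 mol, which equals the excess n(HBr).
So n(HBr) consumed by the sample = 0.01830 - 0.002933 = 0.01537 mol.
n(CaCO3) = 0.01537 / 2 = 0.007685 mol.
mass CaCO3 = 0.007685 x 100.09 = 0.7692 g, so %CaCO3 = 0.7692/1.3396 x 100 = 57.4%.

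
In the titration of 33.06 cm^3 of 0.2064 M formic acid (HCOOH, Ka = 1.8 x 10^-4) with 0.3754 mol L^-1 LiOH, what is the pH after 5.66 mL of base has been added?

Initial n(HCOOH) = 0.2064 x 0.03306 = 0.006824 mol.
n(LiOH) added = 0.3754 x 0.005660 = 0.002125 mol, converting that many moles of HCOOH to HCOO-.
Remaining n(HCOOH) = 0.004699 mol; n(HCOO-) = 0.002125 mol.
By Henderson-Hasselbalch, pH = pKa + log([A^-]/[HA]) = 3.74 + log(0.002125/0.004699) = 3.74 + (-0.34) = 3.40.

3.40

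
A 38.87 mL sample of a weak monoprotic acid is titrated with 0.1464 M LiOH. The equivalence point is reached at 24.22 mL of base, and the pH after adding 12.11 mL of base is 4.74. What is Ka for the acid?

1.8 x 10^-5

12.11 mL is half of the equivalence volume, so this is the half-equivalence point where [HA] = [A^-].
At half-equivalence pH = pKa, so pKa = 4.74.
Ka = 10^(-4.74) = 1.8 x 10^-5.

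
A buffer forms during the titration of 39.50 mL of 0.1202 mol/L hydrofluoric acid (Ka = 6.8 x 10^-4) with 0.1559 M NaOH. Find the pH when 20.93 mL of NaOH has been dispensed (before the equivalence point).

Initial n(HF) = 0.1202 x 0.03950 = 0.004748 mol.
n(NaOH) added = 0.1559 x 0.02093 = 0.003263 mol, converting that many moles of HF to F-.
Remaining n(HF) = 0.001485 mol; n(F-) = 0.003263 mol.
By Henderson-Hasselbalch, pH = pKa + log([A^-]/[HA]) = 3.17 + log(0.003263/0.001485) = 3.17 + (+0.34) = 3.51.

3.51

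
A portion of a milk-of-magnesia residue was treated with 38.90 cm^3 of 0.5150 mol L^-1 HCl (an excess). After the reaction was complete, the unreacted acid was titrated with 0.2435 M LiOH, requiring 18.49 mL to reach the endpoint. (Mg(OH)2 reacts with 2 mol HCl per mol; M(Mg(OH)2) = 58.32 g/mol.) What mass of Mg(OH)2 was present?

Total n(HCl) added = 0.5150 x 0.03890 = 0.02003 mol.
n(LiOH) used = 0.2435 x 0.01849 = 0.004502 mol, which equals the excess n(HCl).
So n(HCl) consumed by the sample = 0.02003 - 0.004502 = 0.01553 mol.
n(Mg(OH)2) = 0.01553 / 2 = 0.007766 mol.
mass = 0.007766 mol x 58.32 g/mol = 0.453 g.

0.453 g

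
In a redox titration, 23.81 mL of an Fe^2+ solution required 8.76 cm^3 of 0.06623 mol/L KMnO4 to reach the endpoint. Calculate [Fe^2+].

n(KMnO4) = 0.06623 x 0.008760 = 0.0005802 mol.
From the balanced equation, 1 mol KMnO4 reacts with 5 mol Fe^2+, so n(Fe^2+) = 0.0005802 x 5/1 = 0.002901 mol.
[Fe^2+] = 0.002901 / 0.02381 L = 0.122 M.

0.122 M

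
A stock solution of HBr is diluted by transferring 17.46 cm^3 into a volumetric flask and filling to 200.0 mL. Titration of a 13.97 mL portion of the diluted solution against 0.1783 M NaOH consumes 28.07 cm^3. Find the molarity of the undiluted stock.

n(NaOH) = 0.1783 x 0.02807 = 0.005005 mol.
n(HBr) in the aliquot = 0.005005 mol.
[diluted HBr] = 0.005005 / 0.01397 = 0.3583 M.
Dilution factor = 200.0/17.46 = 11.45, so [stock] = 0.3583 x 11.45 = 4.10 M.

4.10 M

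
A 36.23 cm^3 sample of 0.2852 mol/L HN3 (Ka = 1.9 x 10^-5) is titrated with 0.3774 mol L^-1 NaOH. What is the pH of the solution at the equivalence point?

8.97

n(HN3) = 0.2852 x 0.03623 = 0.01033 mol; V(NaOH) at equivalence = 0.01033/0.3774 = 0.02738 L.
At equivalence all the acid is converted to N3-; total volume = 0.03623 + 0.02738 = 0.06361 L, so [N3-] = 0.01033/0.06361 = 0.1624 M.
Kb = Kw/Ka = 1.0e-14 / 1.9 x 10^-5 = 5.26e-10.
[OH^-] = sqrt(Kb x [N3-]) = sqrt(5.26e-10 x 0.1624) = 9.25e-6 M.
pOH = 5.03, so pH = 14.00 - 5.03 = 8.97.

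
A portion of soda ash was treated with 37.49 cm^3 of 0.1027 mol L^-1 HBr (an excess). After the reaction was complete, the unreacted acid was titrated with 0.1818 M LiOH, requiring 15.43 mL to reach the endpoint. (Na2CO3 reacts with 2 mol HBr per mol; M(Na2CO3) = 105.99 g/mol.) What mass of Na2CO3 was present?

Total n(HBr) added = 0.1027 x 0.03749 = 0.003850 mol.
n(LiOH) used = 0.1818 x 0.01543 = 0.002805 mol, which equals the excess n(HBr).
So n(HBr) consumed by the sample = 0.003850 - 0.002805 = 0.001045 mol.
n(Na2CO3) = 0.001045 / 2 = 0.0005225 mol.
mass = 0.0005225 mol x 105.99 g/mol = 0.0554 g.

0.0554 g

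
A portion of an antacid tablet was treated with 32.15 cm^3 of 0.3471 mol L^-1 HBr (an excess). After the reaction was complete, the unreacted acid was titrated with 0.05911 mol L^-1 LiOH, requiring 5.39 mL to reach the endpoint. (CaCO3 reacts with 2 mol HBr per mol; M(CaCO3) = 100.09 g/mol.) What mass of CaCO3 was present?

0.543 g

Total n(HBr) added = 0.3471 x 0.03215 = 0.01116 mol.
n(LiOH) used = 0.05911 x 0.005390 = 0.0003186 mol, which equals the excess n(HBr).
So n(HBr) consumed by the sample = 0.01116 - 0.0003186 = 0.01084 mol.
n(CaCO3) = 0.01084 / 2 = 0.005420 mol.
mass = 0.005420 mol x 100.09 g/mol = 0.543 g.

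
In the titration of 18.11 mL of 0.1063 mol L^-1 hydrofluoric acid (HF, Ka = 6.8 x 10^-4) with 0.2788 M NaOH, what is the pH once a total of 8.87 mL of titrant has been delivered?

12.31

n(acid) = 0.1063 x 0.01811 = 0.001925 mol; n(NaOH) added = 0.2788 x 0.008870 = 0.002473 mol.
Base is in excess by 0.002473 - 0.001925 = 0.0005479 mol in a total volume of 0.02698 L.
[OH^-] = 0.0005479/0.02698 = 0.02031 M, so pOH = 1.69 and pH = 14.00 - 1.69 = 12.31.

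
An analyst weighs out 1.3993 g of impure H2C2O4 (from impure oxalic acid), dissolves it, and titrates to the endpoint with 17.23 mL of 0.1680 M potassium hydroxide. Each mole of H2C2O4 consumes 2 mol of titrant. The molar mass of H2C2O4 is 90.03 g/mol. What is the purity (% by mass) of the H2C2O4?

n(KOH) = 0.1680 x 0.01723 = 0.002895 mol.
n(H2C2O4) = 0.002895 / 2 = 0.001447 mol.
mass of H2C2O4 = 0.001447 x 90.03 = 0.1303 g.
% purity = 0.1303 / 1.3993 x 100 = 9.31%.

9.31%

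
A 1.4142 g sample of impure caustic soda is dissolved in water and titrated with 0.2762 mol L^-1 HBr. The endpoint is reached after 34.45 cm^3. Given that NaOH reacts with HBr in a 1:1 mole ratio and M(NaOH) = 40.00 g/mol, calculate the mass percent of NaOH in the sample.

n(HBr) = 0.2762 x 0.03445 = 0.009515 mol.
n(NaOH) = 0.009515 / 1 = 0.009515 mol.
mass of NaOH = 0.009515 x 40.00 = 0.3806 g.
% purity = 0.3806 / 1.4142 x 100 = 26.9%.

26.9%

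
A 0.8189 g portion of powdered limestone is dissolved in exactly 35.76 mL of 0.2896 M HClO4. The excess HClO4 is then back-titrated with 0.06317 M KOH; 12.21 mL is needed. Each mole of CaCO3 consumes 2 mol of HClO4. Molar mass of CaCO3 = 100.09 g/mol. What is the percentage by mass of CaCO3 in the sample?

Total n(HClO4) added = 0.2896 x 0.03576 = 0.01036 mol.
n(KOH) used = 0.06317 x 0.01221 = 0.0007713 mol, which equals the excess n(HClO4).
So n(HClO4) consumed by the sample = 0.01036 - 0.0007713 = 0.009585 mol.
n(CaCO3) = 0.009585 / 2 = 0.004792 mol.
mass CaCO3 = 0.004792 x 100.09 = 0.4797 g, so %CaCO3 = 0.4797/0.8189 x 100 = 58.6%.

58.6%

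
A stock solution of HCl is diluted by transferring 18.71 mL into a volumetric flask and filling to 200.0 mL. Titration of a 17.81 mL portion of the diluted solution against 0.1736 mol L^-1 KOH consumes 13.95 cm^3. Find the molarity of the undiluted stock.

1.45 M

n(KOH) = 0.1736 x 0.01395 = 0.002422 mol.
n(HCl) in the aliquot = 0.002422 mol.
[diluted HCl] = 0.002422 / 0.01781 = 0.1360 M.
Dilution factor = 200.0/18.71 = 10.69, so [stock] = 0.1360 x 10.69 = 1.45 M.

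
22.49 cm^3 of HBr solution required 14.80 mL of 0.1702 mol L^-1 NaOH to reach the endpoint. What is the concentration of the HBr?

n(NaOH) delivered = 0.1702 x 0.01480 = 0.002519 mol.
For a 1:1 reaction, n(HBr) = 0.002519 mol.
[HBr] = 0.002519 mol / 0.02249 L = 0.112 M.

0.112 M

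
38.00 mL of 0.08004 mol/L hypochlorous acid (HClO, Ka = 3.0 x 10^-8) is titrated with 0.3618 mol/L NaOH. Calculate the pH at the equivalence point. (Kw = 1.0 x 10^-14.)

n(HClO) = 0.08004 x 0.03800 = 0.003042 mol; V(NaOH) at equivalence = 0.003042/0.3618 = 0.008407 L.
At equivalence all the acid is converted to ClO-; total volume = 0.03800 + 0.008407 = 0.04641 L, so [ClO-] = 0.003042/0.04641 = 0.06554 M.
Kb = Kw/Ka = 1.0e-14 / 3.0 x 10^-8 = 3.33e-7.
[OH^-] = sqrt(Kb x [ClO-]) = sqrt(3.33e-7 x 0.06554) = 0.000148 M.
pOH = 3.83, so pH = 14.00 - 3.83 = 10.17.

10.17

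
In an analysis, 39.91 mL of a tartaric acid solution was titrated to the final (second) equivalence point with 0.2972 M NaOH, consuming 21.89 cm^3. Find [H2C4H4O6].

0.0815 M

n(NaOH) = 0.2972 x 0.02189 = 0.006506 mol.
At the final (second) equivalence point, 2 mol OH^- react per mol H2C4H4O6, so n(H2C4H4O6) = 0.006506 / 2 = 0.003253 mol.
[H2C4H4O6] = 0.003253 / 0.03991 L = 0.0815 M.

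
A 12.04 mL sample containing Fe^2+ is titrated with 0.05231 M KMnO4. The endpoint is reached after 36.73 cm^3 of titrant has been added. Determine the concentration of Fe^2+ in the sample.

n(KMnO4) = 0.05231 x 0.03673 = 0.001921 mol.
From the balanced equation, 1 mol KMnO4 reacts with 5 mol Fe^2+, so n(Fe^2+) = 0.001921 x 5/1 = 0.009607 mol.
[Fe^2+] = 0.009607 / 0.01204 L = 0.798 M.

0.798 M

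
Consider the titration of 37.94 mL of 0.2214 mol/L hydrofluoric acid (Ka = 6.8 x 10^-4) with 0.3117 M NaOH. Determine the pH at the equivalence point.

8.14

n(HF) = 0.2214 x 0.03794 = 0.008400 mol; V(NaOH) at equivalence = 0.008400/0.3117 = 0.02695 L.
At equivalence all the acid is converted to F-; total volume = 0.03794 + 0.02695 = 0.06489 L, so [F-] = 0.008400/0.06489 = 0.1295 M.
Kb = Kw/Ka = 1.0e-14 / 6.8 x 10^-4 = 1.47e-11.
[OH^-] = sqrt(Kb x [F-]) = sqrt(1.47e-11 x 0.1295) = 1.38e-6 M.
pOH = 5.86, so pH = 14.00 - 5.86 = 8.14.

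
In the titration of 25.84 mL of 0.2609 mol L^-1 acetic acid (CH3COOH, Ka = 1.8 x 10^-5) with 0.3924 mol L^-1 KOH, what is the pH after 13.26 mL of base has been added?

5.27

Initial n(CH3COOH) = 0.2609 x 0.02584 = 0.006742 mol.
n(KOH) added = 0.3924 x 0.01326 = 0.005203 mol, converting that many moles of CH3COOH to CH3COO-.
Remaining n(CH3COOH) = 0.001538 mol; n(CH3COO-) = 0.005203 mol.
By Henderson-Hasselbalch, pH = pKa + log([A^-]/[HA]) = 4.74 + log(0.005203/0.001538) = 4.74 + (+0.53) = 5.27.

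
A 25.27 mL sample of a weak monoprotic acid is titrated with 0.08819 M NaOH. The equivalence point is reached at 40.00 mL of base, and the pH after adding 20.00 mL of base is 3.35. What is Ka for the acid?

4.5 x 10^-4

20.00 mL is half of the equivalence volume, so this is the half-equivalence point where [HA] = [A^-].
At half-equivalence pH = pKa, so pKa = 3.35.
Ka = 10^(-3.35) = 4.5 x 10^-4.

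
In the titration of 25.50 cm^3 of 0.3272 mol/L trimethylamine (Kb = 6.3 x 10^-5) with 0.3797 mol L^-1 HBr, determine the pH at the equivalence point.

n((CH3)3N) = 0.3272 x 0.02550 = 0.008344 mol; V(HBr) at equivalence = 0.008344/0.3797 = 0.02197 L.
At equivalence the base is fully converted to (CH3)3NH+; total volume = 0.04747 L, so [(CH3)3NH+] = 0.008344/0.04747 = 0.1758 M.
Ka((CH3)3NH+) = Kw/Kb = 1.0e-14 / 6.3 x 10^-5 = 1.59e-10.
[H^+] = sqrt(Ka x [(CH3)3NH+]) = sqrt(1.59e-10 x 0.1758) = 5.28e-6 M.
pH = -log(5.28e-6) = 5.28.

5.28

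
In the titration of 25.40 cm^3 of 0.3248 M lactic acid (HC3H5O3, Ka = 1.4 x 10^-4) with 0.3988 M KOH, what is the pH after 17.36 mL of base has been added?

Initial n(HC3H5O3) = 0.3248 x 0.02540 = 0.008250 mol.
n(KOH) added = 0.3988 x 0.01736 = 0.006923 mol, converting that many moles of HC3H5O3 to C3H5O3-.
Remaining n(HC3H5O3) = 0.001327 mol; n(C3H5O3-) = 0.006923 mol.
By Henderson-Hasselbalch, pH = pKa + log([A^-]/[HA]) = 3.85 + log(0.006923/0.001327) = 3.85 + (+0.72) = 4.57.

4.57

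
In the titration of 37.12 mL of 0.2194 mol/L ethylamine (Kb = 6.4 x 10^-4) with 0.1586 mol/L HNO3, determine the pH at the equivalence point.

n(C2H5NH2) = 0.2194 x 0.03712 = 0.008144 mol; V(HNO3) at equivalence = 0.008144/0.1586 = 0.05135 L.
At equivalence the base is fully converted to C2H5NH3+; total volume = 0.08847 L, so [C2H5NH3+] = 0.008144/0.08847 = 0.09206 M.
Ka(C2H5NH3+) = Kw/Kb = 1.0e-14 / 6.4 x 10^-4 = 1.56e-11.
[H^+] = sqrt(Ka x [C2H5NH3+]) = sqrt(1.56e-11 x 0.09206) = 1.20e-6 M.
pH = -log(1.20e-6) = 5.92.

5.92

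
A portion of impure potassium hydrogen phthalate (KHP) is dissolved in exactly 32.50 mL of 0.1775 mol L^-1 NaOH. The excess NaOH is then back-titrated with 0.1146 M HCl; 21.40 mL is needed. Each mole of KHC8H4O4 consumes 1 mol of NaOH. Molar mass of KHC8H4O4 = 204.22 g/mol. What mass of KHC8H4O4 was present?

Total n(NaOH) added = 0.1775 x 0.03250 = 0.005769 mol.
n(HCl) used = 0.1146 x 0.02140 = 0.002452 mol, which equals the excess n(NaOH).
So n(NaOH) consumed by the sample = 0.005769 - 0.002452 = 0.003316 mol.
n(KHC8H4O4) = 0.003316 / 1 = 0.003316 mol.
mass = 0.003316 mol x 204.22 g/mol = 0.677 g.

0.677 g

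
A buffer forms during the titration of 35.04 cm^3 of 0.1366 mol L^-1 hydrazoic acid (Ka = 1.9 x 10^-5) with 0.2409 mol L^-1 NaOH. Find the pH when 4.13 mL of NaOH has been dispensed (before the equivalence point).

4.14

Initial n(HN3) = 0.1366 x 0.03504 = 0.004786 mol.
n(NaOH) added = 0.2409 x 0.004130 = 0.0009949 mol, converting that many moles of HN3 to N3-.
Remaining n(HN3) = 0.003792 mol; n(N3-) = 0.0009949 mol.
By Henderson-Hasselbalch, pH = pKa + log([A^-]/[HA]) = 4.72 + log(0.0009949/0.003792) = 4.72 + (-0.58) = 4.14.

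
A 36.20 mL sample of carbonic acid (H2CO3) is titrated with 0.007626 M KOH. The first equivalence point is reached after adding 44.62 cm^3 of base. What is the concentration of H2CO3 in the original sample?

0.00940 M

n(KOH) = 0.007626 x 0.04462 = 0.0003403 mol.
At the first equivalence point, 1 mol OH^- react per mol H2CO3, so n(H2CO3) = 0.0003403 / 1 = 0.0003403 mol.
[H2CO3] = 0.0003403 / 0.03620 L = 0.00940 M.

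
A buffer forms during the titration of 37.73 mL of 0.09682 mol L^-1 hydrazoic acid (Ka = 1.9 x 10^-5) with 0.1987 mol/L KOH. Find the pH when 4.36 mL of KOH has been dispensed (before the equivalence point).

4.21

Initial n(HN3) = 0.09682 x 0.03773 = 0.003653 mol.
n(KOH) added = 0.1987 x 0.004360 = 0.0008663 mol, converting that many moles of HN3 to N3-.
Remaining n(HN3) = 0.002787 mol; n(N3-) = 0.0008663 mol.
By Henderson-Hasselbalch, pH = pKa + log([A^-]/[HA]) = 4.72 + log(0.0008663/0.002787) = 4.72 + (-0.51) = 4.21.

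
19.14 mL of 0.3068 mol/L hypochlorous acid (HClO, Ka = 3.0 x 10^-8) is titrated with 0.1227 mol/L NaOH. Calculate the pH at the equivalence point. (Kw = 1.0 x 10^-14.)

10.23

n(HClO) = 0.3068 x 0.01914 = 0.005872 mol; V(NaOH) at equivalence = 0.005872/0.1227 = 0.04786 L.
At equivalence all the acid is converted to ClO-; total volume = 0.01914 + 0.04786 = 0.06700 L, so [ClO-] = 0.005872/0.06700 = 0.08765 M.
Kb = Kw/Ka = 1.0e-14 / 3.0 x 10^-8 = 3.33e-7.
[OH^-] = sqrt(Kb x [ClO-]) = sqrt(3.33e-7 x 0.08765) = 0.000171 M.
pOH = 3.77, so pH = 14.00 - 3.77 = 10.23.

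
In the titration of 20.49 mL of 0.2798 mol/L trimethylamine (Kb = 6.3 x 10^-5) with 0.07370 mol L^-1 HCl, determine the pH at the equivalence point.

5.52

n((CH3)3N) = 0.2798 x 0.02049 = 0.005733 mol; V(HCl) at equivalence = 0.005733/0.07370 = 0.07779 L.
At equivalence the base is fully converted to (CH3)3NH+; total volume = 0.09828 L, so [(CH3)3NH+] = 0.005733/0.09828 = 0.05833 M.
Ka((CH3)3NH+) = Kw/Kb = 1.0e-14 / 6.3 x 10^-5 = 1.59e-10.
[H^+] = sqrt(Ka x [(CH3)3NH+]) = sqrt(1.59e-10 x 0.05833) = 3.04e-6 M.
pH = -log(3.04e-6) = 5.52.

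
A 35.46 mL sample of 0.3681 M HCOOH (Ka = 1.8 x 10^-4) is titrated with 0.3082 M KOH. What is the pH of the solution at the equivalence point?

n(HCOOH) = 0.3681 x 0.03546 = 0.01305 mol; V(KOH) at equivalence = 0.01305/0.3082 = 0.04235 L.
At equivalence all the acid is converted to HCOO-; total volume = 0.03546 + 0.04235 = 0.07781 L, so [HCOO-] = 0.01305/0.07781 = 0.1677 M.
Kb = Kw/Ka = 1.0e-14 / 1.8 x 10^-4 = 5.56e-11.
[OH^-] = sqrt(Kb x [HCOO-]) = sqrt(5.56e-11 x 0.1677) = 3.05e-6 M.
pOH = 5.52, so pH = 14.00 - 5.52 = 8.48.

8.48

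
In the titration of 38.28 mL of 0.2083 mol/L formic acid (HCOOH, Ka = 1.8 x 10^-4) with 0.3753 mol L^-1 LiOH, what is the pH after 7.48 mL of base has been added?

Initial n(HCOOH) = 0.2083 x 0.03828 = 0.007974 mol.
n(LiOH) added = 0.3753 x 0.007480 = 0.002807 mol, converting that many moles of HCOOH to HCOO-.
Remaining n(HCOOH) = 0.005166 mol; n(HCOO-) = 0.002807 mol.
By Henderson-Hasselbalch, pH = pKa + log([A^-]/[HA]) = 3.74 + log(0.002807/0.005166) = 3.74 + (-0.26) = 3.48.

3.48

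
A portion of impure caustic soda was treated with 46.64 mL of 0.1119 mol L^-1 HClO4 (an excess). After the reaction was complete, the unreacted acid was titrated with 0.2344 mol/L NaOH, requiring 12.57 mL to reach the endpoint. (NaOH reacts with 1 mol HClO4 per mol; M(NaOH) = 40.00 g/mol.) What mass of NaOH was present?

0.0909 g

Total n(HClO4) added = 0.1119 x 0.04664 = 0.005219 mol.
n(NaOH) used = 0.2344 x 0.01257 = 0.002946 mol, which equals the excess n(HClO4).
So n(HClO4) consumed by the sample = 0.005219 - 0.002946 = 0.002273 mol.
n(NaOH) = 0.002273 / 1 = 0.002273 mol.
mass = 0.002273 mol x 40.00 g/mol = 0.0909 g.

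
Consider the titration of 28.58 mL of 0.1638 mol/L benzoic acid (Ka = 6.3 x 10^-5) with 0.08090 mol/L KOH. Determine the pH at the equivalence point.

8.47

n(C6H5COOH) = 0.1638 x 0.02858 = 0.004681 mol; V(KOH) at equivalence = 0.004681/0.08090 = 0.05787 L.
At equivalence all the acid is converted to C6H5COO-; total volume = 0.02858 + 0.05787 = 0.08645 L, so [C6H5COO-] = 0.004681/0.08645 = 0.05415 M.
Kb = Kw/Ka = 1.0e-14 / 6.3 x 10^-5 = 1.59e-10.
[OH^-] = sqrt(Kb x [C6H5COO-]) = sqrt(1.59e-10 x 0.05415) = 2.93e-6 M.
pOH = 5.53, so pH = 14.00 - 5.53 = 8.47.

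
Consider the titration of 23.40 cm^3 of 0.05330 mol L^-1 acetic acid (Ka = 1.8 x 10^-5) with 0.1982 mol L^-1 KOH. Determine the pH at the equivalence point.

8.68

n(CH3COOH) = 0.05330 x 0.02340 = 0.001247 mol; V(KOH) at equivalence = 0.001247/0.1982 = 0.006293 L.
At equivalence all the acid is converted to CH3COO-; total volume = 0.02340 + 0.006293 = 0.02969 L, so [CH3COO-] = 0.001247/0.02969 = 0.04200 M.
Kb = Kw/Ka = 1.0e-14 / 1.8 x 10^-5 = 5.56e-10.
[OH^-] = sqrt(Kb x [CH3COO-]) = sqrt(5.56e-10 x 0.04200) = 4.83e-6 M.
pOH = 5.32, so pH = 14.00 - 5.32 = 8.68.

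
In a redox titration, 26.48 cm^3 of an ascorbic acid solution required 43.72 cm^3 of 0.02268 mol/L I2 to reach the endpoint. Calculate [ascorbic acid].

n(I2) = 0.02268 x 0.04372 = 0.0009916 mol.
From the balanced equation, 1 mol I2 reacts with 1 mol ascorbic acid, so n(ascorbic acid) = 0.0009916 x 1/1 = 0.0009916 mol.
[ascorbic acid] = 0.0009916 / 0.02648 L = 0.0374 M.

0.0374 M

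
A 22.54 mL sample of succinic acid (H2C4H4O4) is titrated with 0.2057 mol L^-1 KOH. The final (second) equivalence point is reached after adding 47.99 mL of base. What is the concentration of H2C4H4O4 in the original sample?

0.219 M

n(KOH) = 0.2057 x 0.04799 = 0.009872 mol.
At the final (second) equivalence point, 2 mol OH^- react per mol H2C4H4O4, so n(H2C4H4O4) = 0.009872 / 2 = 0.004936 mol.
[H2C4H4O4] = 0.004936 / 0.02254 L = 0.219 M.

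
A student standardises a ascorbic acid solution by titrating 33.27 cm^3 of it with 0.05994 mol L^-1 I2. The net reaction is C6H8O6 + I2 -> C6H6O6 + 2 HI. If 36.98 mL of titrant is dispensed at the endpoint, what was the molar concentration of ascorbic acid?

0.0666 M

n(I2) = 0.05994 x 0.03698 = 0.002217 mol.
From the balanced equation, 1 mol I2 reacts with 1 mol ascorbic acid, so n(ascorbic acid) = 0.002217 x 1/1 = 0.002217 mol.
[ascorbic acid] = 0.002217 / 0.03327 L = 0.0666 M.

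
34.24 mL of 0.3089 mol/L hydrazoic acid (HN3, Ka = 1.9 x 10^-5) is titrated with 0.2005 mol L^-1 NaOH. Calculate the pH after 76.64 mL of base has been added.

n(acid) = 0.3089 x 0.03424 = 0.01058 mol; n(NaOH) added = 0.2005 x 0.07664 = 0.01537 mol.
Base is in excess by 0.01537 - 0.01058 = 0.004790 mol in a total volume of 0.1109 L.
[OH^-] = 0.004790/0.1109 = 0.04320 M, so pOH = 1.36 and pH = 14.00 - 1.36 = 12.64.

12.64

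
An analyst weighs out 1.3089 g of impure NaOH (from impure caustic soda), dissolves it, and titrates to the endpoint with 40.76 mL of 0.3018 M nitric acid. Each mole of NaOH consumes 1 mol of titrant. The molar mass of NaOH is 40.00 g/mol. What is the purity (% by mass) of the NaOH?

n(HNO3) = 0.3018 x 0.04076 = 0.01230 mol.
n(NaOH) = 0.01230 / 1 = 0.01230 mol.
mass of NaOH = 0.01230 x 40.00 = 0.4921 g.
% purity = 0.4921 / 1.3089 x 100 = 37.6%.

37.6%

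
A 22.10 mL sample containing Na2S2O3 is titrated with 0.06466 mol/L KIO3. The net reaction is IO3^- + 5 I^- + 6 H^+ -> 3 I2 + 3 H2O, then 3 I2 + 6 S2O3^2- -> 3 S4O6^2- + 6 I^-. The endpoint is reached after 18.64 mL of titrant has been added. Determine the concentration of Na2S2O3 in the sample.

0.327 M

n(KIO3) = 0.06466 x 0.01864 = 0.001205 mol.
From the balanced equation, 1 mol KIO3 reacts with 6 mol Na2S2O3, so n(Na2S2O3) = 0.001205 x 6/1 = 0.007232 mol.
[Na2S2O3] = 0.007232 / 0.02210 L = 0.327 M.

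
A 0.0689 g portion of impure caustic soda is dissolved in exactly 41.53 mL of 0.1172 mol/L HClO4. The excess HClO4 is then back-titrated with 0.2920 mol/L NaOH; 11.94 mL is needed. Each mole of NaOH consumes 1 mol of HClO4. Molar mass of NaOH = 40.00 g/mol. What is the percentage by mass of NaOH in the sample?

Total n(HClO4) added = 0.1172 x 0.04153 = 0.004867 mol.
n(NaOH) used = 0.2920 x 0.01194 = 0.003486 mol, which equals the excess n(HClO4).
So n(HClO4) consumed by the sample = 0.004867 - 0.003486 = 0.001381 mol.
n(NaOH) = 0.001381 / 1 = 0.001381 mol.
mass NaOH = 0.001381 x 40.00 = 0.05523 g, so %NaOH = 0.05523/0.0689 x 100 = 80.2%.

80.2%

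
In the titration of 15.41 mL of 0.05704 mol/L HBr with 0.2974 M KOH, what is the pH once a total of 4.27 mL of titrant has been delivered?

n(acid) = 0.05704 x 0.01541 = 0.0008790 mol; n(KOH) added = 0.2974 x 0.004270 = 0.001270 mol.
Base is in excess by 0.001270 - 0.0008790 = 0.0003909 mol in a total volume of 0.01968 L.
[OH^-] = 0.0003909/0.01968 = 0.01986 M, so pOH = 1.70 and pH = 14.00 - 1.70 = 12.30.

12.30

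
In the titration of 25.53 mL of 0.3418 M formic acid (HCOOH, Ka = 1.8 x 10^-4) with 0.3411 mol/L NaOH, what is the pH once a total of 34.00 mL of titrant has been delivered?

n(acid) = 0.3418 x 0.02553 = 0.008726 mol; n(NaOH) added = 0.3411 x 0.03400 = 0.01160 mol.
Base is in excess by 0.01160 - 0.008726 = 0.002871 mol in a total volume of 0.05953 L.
[OH^-] = 0.002871/0.05953 = 0.04823 M, so pOH = 1.32 and pH = 14.00 - 1.32 = 12.68.

12.68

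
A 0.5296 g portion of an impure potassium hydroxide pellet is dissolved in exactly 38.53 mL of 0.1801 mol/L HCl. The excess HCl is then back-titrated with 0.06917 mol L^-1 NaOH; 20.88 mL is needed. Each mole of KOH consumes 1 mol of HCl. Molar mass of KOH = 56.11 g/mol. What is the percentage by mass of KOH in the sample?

Total n(HCl) added = 0.1801 x 0.03853 = 0.006939 mol.
n(NaOH) used = 0.06917 x 0.02088 = 0.001444 mol, which equals the excess n(HCl).
So n(HCl) consumed by the sample = 0.006939 - 0.001444 = 0.005495 mol.
n(KOH) = 0.005495 / 1 = 0.005495 mol.
mass KOH = 0.005495 x 56.11 = 0.3083 g, so %KOH = 0.3083/0.5296 x 100 = 58.2%.

58.2%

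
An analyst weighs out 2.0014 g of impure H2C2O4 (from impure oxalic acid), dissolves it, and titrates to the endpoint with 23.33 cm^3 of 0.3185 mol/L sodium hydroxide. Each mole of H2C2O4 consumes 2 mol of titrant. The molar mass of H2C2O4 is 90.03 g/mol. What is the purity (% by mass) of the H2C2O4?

n(NaOH) = 0.3185 x 0.02333 = 0.007431 mol.
n(H2C2O4) = 0.007431 / 2 = 0.003715 mol.
mass of H2C2O4 = 0.003715 x 90.03 = 0.3345 g.
% purity = 0.3345 / 2.0014 x 100 = 16.7%.

16.7%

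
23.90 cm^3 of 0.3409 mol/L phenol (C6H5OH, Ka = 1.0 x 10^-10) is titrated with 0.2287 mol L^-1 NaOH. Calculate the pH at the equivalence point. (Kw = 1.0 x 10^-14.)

n(C6H5OH) = 0.3409 x 0.02390 = 0.008148 mol; V(NaOH) at equivalence = 0.008148/0.2287 = 0.03563 L.
At equivalence all the acid is converted to C6H5O-; total volume = 0.02390 + 0.03563 = 0.05953 L, so [C6H5O-] = 0.008148/0.05953 = 0.1369 M.
Kb = Kw/Ka = 1.0e-14 / 1.0 x 10^-10 = 0.000100.
[OH^-] = sqrt(Kb x [C6H5O-]) = sqrt(0.000100 x 0.1369) = 0.00370 M.
pOH = 2.43, so pH = 14.00 - 2.43 = 11.57.

11.57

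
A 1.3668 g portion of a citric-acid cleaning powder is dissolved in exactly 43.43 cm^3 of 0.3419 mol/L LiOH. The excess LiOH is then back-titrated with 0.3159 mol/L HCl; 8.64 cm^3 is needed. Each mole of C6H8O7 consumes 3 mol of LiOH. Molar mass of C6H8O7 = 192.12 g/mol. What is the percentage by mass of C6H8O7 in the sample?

56.8%

Total n(LiOH) added = 0.3419 x 0.04343 = 0.01485 mol.
n(HCl) used = 0.3159 x 0.008640 = 0.002729 mol, which equals the excess n(LiOH).
So n(LiOH) consumed by the sample = 0.01485 - 0.002729 = 0.01212 mol.
n(C6H8O7) = 0.01212 / 3 = 0.004040 mol.
mass C6H8O7 = 0.004040 x 192.12 = 0.7761 g, so %C6H8O7 = 0.7761/1.3668 x 100 = 56.8%.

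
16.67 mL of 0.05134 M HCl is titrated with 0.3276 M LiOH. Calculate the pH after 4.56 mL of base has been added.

12.48

n(acid) = 0.05134 x 0.01667 = 0.0008558 mol; n(LiOH) added = 0.3276 x 0.004560 = 0.001494 mol.
Base is in excess by 0.001494 - 0.0008558 = 0.0006380 mol in a total volume of 0.02123 L.
[OH^-] = 0.0006380/0.02123 = 0.03005 M, so pOH = 1.52 and pH = 14.00 - 1.52 = 12.48.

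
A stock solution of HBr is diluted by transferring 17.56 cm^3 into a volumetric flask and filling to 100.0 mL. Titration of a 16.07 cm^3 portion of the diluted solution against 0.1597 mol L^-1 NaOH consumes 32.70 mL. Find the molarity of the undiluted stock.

n(NaOH) = 0.1597 x 0.03270 = 0.005222 mol.
n(HBr) in the aliquot = 0.005222 mol.
[diluted HBr] = 0.005222 / 0.01607 = 0.3250 M.
Dilution factor = 100.0/17.56 = 5.695, so [stock] = 0.3250 x 5.695 = 1.85 M.

1.85 M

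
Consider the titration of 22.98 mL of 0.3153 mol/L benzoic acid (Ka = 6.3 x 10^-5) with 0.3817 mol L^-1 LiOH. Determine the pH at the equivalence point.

n(C6H5COOH) = 0.3153 x 0.02298 = 0.007246 mol; V(LiOH) at equivalence = 0.007246/0.3817 = 0.01898 L.
At equivalence all the acid is converted to C6H5COO-; total volume = 0.02298 + 0.01898 = 0.04196 L, so [C6H5COO-] = 0.007246/0.04196 = 0.1727 M.
Kb = Kw/Ka = 1.0e-14 / 6.3 x 10^-5 = 1.59e-10.
[OH^-] = sqrt(Kb x [C6H5COO-]) = sqrt(1.59e-10 x 0.1727) = 5.24e-6 M.
pOH = 5.28, so pH = 14.00 - 5.28 = 8.72.

8.72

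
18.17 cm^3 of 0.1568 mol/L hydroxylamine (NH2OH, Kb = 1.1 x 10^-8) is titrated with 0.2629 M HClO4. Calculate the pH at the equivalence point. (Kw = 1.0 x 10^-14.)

n(NH2OH) = 0.1568 x 0.01817 = 0.002849 mol; V(HClO4) at equivalence = 0.002849/0.2629 = 0.01084 L.
At equivalence the base is fully converted to NH3OH+; total volume = 0.02901 L, so [NH3OH+] = 0.002849/0.02901 = 0.09822 M.
Ka(NH3OH+) = Kw/Kb = 1.0e-14 / 1.1 x 10^-8 = 9.09e-7.
[H^+] = sqrt(Ka x [NH3OH+]) = sqrt(9.09e-7 x 0.09822) = 0.000299 M.
pH = -log(0.000299) = 3.52.

3.52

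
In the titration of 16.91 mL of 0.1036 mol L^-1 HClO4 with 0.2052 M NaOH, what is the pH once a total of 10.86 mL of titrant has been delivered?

n(acid) = 0.1036 x 0.01691 = 0.001752 mol; n(NaOH) added = 0.2052 x 0.01086 = 0.002228 mol.
Base is in excess by 0.002228 - 0.001752 = 0.0004766 mol in a total volume of 0.02777 L.
[OH^-] = 0.0004766/0.02777 = 0.01716 M, so pOH = 1.77 and pH = 14.00 - 1.77 = 12.23.

12.23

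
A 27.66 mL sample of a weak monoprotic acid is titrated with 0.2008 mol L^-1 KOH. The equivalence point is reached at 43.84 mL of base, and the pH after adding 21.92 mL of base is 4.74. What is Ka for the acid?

21.92 mL is half of the equivalence volume, so this is the half-equivalence point where [HA] = [A^-].
At half-equivalence pH = pKa, so pKa = 4.74.
Ka = 10^(-4.74) = 1.8 x 10^-5.

1.8 x 10^-5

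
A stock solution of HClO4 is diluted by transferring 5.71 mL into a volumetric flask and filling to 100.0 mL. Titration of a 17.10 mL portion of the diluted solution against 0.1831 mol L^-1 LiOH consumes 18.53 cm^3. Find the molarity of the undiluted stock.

n(LiOH) = 0.1831 x 0.01853 = 0.003393 mol.
n(HClO4) in the aliquot = 0.003393 mol.
[diluted HClO4] = 0.003393 / 0.01710 = 0.1984 M.
Dilution factor = 100.0/5.710 = 17.51, so [stock] = 0.1984 x 17.51 = 3.47 M.

3.47 M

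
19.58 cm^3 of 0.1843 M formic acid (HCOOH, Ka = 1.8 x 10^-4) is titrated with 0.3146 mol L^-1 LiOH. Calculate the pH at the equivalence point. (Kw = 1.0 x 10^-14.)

n(HCOOH) = 0.1843 x 0.01958 = 0.003609 mol; V(LiOH) at equivalence = 0.003609/0.3146 = 0.01147 L.
At equivalence all the acid is converted to HCOO-; total volume = 0.01958 + 0.01147 = 0.03105 L, so [HCOO-] = 0.003609/0.03105 = 0.1162 M.
Kb = Kw/Ka = 1.0e-14 / 1.8 x 10^-4 = 5.56e-11.
[OH^-] = sqrt(Kb x [HCOO-]) = sqrt(5.56e-11 x 0.1162) = 2.54e-6 M.
pOH = 5.60, so pH = 14.00 - 5.60 = 8.40.

8.40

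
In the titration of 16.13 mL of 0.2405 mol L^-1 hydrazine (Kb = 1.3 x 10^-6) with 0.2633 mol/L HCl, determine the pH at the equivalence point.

4.51

n(N2H4) = 0.2405 x 0.01613 = 0.003879 mol; V(HCl) at equivalence = 0.003879/0.2633 = 0.01473 L.
At equivalence the base is fully converted to N2H5+; total volume = 0.03086 L, so [N2H5+] = 0.003879/0.03086 = 0.1257 M.
Ka(N2H5+) = Kw/Kb = 1.0e-14 / 1.3 x 10^-6 = 7.69e-9.
[H^+] = sqrt(Ka x [N2H5+]) = sqrt(7.69e-9 x 0.1257) = 3.11e-5 M.
pH = -log(3.11e-5) = 4.51.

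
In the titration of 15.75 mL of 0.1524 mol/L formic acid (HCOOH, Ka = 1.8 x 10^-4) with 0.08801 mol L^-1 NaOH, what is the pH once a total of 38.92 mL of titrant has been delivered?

12.27

n(acid) = 0.1524 x 0.01575 = 0.002400 mol; n(NaOH) added = 0.08801 x 0.03892 = 0.003425 mol.
Base is in excess by 0.003425 - 0.002400 = 0.001025 mol in a total volume of 0.05467 L.
[OH^-] = 0.001025/0.05467 = 0.01875 M, so pOH = 1.73 and pH = 14.00 - 1.73 = 12.27.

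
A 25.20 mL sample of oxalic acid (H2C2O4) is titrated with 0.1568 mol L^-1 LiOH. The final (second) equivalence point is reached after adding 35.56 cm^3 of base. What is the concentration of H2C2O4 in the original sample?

0.111 M

n(LiOH) = 0.1568 x 0.03556 = 0.005576 mol.
At the final (second) equivalence point, 2 mol OH^- react per mol H2C2O4, so n(H2C2O4) = 0.005576 / 2 = 0.002788 mol.
[H2C2O4] = 0.002788 / 0.02520 L = 0.111 M.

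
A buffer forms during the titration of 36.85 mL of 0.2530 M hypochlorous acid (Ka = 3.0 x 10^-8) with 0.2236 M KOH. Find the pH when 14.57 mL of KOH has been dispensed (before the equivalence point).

Initial n(HClO) = 0.2530 x 0.03685 = 0.009323 mol.
n(KOH) added = 0.2236 x 0.01457 = 0.003258 mol, converting that many moles of HClO to ClO-.
Remaining n(HClO) = 0.006065 mol; n(ClO-) = 0.003258 mol.
By Henderson-Hasselbalch, pH = pKa + log([A^-]/[HA]) = 7.52 + log(0.003258/0.006065) = 7.52 + (-0.27) = 7.25.

7.25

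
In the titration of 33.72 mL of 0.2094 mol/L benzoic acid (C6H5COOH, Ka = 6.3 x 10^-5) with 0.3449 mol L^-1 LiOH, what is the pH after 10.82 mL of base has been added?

Initial n(C6H5COOH) = 0.2094 x 0.03372 = 0.007061 mol.
n(LiOH) added = 0.3449 x 0.01082 = 0.003732 mol, converting that many moles of C6H5COOH to C6H5COO-.
Remaining n(C6H5COOH) = 0.003329 mol; n(C6H5COO-) = 0.003732 mol.
By Henderson-Hasselbalch, pH = pKa + log([A^-]/[HA]) = 4.20 + log(0.003732/0.003329) = 4.20 + (+0.05) = 4.25.

4.25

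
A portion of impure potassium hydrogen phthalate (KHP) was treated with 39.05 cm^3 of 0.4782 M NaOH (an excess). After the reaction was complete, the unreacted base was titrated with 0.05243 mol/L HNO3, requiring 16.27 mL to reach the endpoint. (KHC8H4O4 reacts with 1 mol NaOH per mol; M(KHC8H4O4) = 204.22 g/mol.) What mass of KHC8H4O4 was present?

3.64 g

Total n(NaOH) added = 0.4782 x 0.03905 = 0.01867 mol.
n(HNO3) used = 0.05243 x 0.01627 = 0.0008530 mol, which equals the excess n(NaOH).
So n(NaOH) consumed by the sample = 0.01867 - 0.0008530 = 0.01782 mol.
n(KHC8H4O4) = 0.01782 / 1 = 0.01782 mol.
mass = 0.01782 mol x 204.22 g/mol = 3.64 g.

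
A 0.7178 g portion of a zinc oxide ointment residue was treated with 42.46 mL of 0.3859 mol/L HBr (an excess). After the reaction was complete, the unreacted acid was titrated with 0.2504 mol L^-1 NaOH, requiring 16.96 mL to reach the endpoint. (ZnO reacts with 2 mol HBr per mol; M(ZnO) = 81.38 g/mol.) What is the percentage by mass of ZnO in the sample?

Total n(HBr) added = 0.3859 x 0.04246 = 0.01639 mol.
n(NaOH) used = 0.2504 x 0.01696 = 0.004247 mol, which equals the excess n(HBr).
So n(HBr) consumed by the sample = 0.01639 - 0.004247 = 0.01214 mol.
n(ZnO) = 0.01214 / 2 = 0.006069 mol.
mass ZnO = 0.006069 x 81.38 = 0.4939 g, so %ZnO = 0.4939/0.7178 x 100 = 68.8%.

68.8%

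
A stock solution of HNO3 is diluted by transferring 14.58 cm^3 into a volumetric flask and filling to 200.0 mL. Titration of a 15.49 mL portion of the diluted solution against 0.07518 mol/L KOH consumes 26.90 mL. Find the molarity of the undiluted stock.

1.79 M

n(KOH) = 0.07518 x 0.02690 = 0.002022 mol.
n(HNO3) in the aliquot = 0.002022 mol.
[diluted HNO3] = 0.002022 / 0.01549 = 0.1306 M.
Dilution factor = 200.0/14.58 = 13.72, so [stock] = 0.1306 x 13.72 = 1.79 M.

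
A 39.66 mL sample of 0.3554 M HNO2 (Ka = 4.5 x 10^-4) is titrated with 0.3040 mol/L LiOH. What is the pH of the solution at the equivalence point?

8.28

n(HNO2) = 0.3554 x 0.03966 = 0.01410 mol; V(LiOH) at equivalence = 0.01410/0.3040 = 0.04637 L.
At equivalence all the acid is converted to NO2-; total volume = 0.03966 + 0.04637 = 0.08603 L, so [NO2-] = 0.01410/0.08603 = 0.1638 M.
Kb = Kw/Ka = 1.0e-14 / 4.5 x 10^-4 = 2.22e-11.
[OH^-] = sqrt(Kb x [NO2-]) = sqrt(2.22e-11 x 0.1638) = 1.91e-6 M.
pOH = 5.72, so pH = 14.00 - 5.72 = 8.28.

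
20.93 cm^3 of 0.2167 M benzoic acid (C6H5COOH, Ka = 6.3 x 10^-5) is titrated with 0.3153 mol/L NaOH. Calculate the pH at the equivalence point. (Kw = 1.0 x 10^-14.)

n(C6H5COOH) = 0.2167 x 0.02093 = 0.004536 mol; V(NaOH) at equivalence = 0.004536/0.3153 = 0.01438 L.
At equivalence all the acid is converted to C6H5COO-; total volume = 0.02093 + 0.01438 = 0.03531 L, so [C6H5COO-] = 0.004536/0.03531 = 0.1284 M.
Kb = Kw/Ka = 1.0e-14 / 6.3 x 10^-5 = 1.59e-10.
[OH^-] = sqrt(Kb x [C6H5COO-]) = sqrt(1.59e-10 x 0.1284) = 4.52e-6 M.
pOH = 5.35, so pH = 14.00 - 5.35 = 8.65.

8.65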